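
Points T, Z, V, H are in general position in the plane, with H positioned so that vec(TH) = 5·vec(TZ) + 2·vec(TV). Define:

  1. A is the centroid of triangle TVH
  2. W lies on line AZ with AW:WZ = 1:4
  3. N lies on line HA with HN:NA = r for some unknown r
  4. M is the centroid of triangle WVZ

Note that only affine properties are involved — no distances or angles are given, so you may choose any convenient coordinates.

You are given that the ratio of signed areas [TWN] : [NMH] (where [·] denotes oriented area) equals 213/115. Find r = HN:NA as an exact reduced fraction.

r = -5/4

Work in coordinates with T = (0, 0), Z = (1, 0), V = (0, 1), H = (5, 2).
1. A is the centroid of triangle TVH ⇒ A = (5/3, 1)
2. W lies on line AZ with AW:WZ = 1:4 ⇒ W = (23/15, 4/5)
3. With HN:NA = r, write λ = r/(r+1) so N = H + λ·(A−H); N is affine-linear in λ
4. M is the centroid of triangle WVZ ⇒ M = (38/45, 3/5)
Every point depending on N is an affine combination of N and λ-independent points, so each such coordinate is linear in λ; the λ² term in each signed area is a multiple of (A−H)×(A−H) = 0, so 2·[TWN] and 2·[NMH] are each linear in λ. Evaluating at λ=0 and λ=1:
  2·[TWN] = 17/15·λ − 14/15,   2·[NMH] = 23/45·λ
So [TWN]:[NMH] = (17/15·λ − 14/15) / (23/45·λ). Setting this equal to 213/115:
  17/15·λ − 14/15 = 213/115·(23/45·λ)  ⇒  λ = 5
Then r = λ/(1−λ) = (5)/(-4) = -5/4. Check: with r = -5/4, N = (-35/3, -3) and [TWN]:[NMH] = 213/115 as required.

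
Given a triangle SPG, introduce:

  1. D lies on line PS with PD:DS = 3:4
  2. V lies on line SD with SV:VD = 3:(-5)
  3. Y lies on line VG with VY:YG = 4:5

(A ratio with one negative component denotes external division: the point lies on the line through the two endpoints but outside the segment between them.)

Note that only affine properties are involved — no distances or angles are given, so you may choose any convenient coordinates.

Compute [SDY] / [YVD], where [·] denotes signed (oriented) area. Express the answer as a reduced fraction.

[SDY]:[YVD] = 2/5

Work in coordinates with S = (0, 0), P = (1, 0), G = (0, 1).
1. D lies on line PS with PD:DS = 3:4 ⇒ D = (4/7, 0)
2. V lies on line SD with SV:VD = 3:(-5) ⇒ V = (-6/7, 0)
3. Y lies on line VG with VY:YG = 4:5 ⇒ Y = (-10/21, 4/9)
2·[SDY] = 16/63, 2·[YVD] = 40/63
[SDY]:[YVD] = 16/63:40/63 = 2/5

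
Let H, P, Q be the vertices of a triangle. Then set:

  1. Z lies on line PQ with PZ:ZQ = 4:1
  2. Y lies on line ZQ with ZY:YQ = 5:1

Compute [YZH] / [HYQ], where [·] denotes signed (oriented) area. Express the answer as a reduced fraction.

Set H = (0, 0), P = (1, 0), Q = (0, 1); any affine frame gives the same invariant.
1. Z lies on line PQ with PZ:ZQ = 4:1 ⇒ Z = (1/5, 4/5)
2. Y lies on line ZQ with ZY:YQ = 5:1 ⇒ Y = (1/30, 29/30)
2·[YZH] = -1/6, 2·[HYQ] = 1/30
[YZH]:[HYQ] = -1/6:1/30 = -5

[YZH]:[HYQ] = -5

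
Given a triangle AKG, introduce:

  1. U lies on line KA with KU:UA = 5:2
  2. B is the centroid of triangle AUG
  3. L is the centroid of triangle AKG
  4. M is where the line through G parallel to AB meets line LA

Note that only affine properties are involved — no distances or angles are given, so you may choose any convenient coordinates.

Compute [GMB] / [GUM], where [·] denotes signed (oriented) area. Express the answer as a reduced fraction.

Work in coordinates with A = (0, 0), K = (1, 0), G = (0, 1).
1. U lies on line KA with KU:UA = 5:2 ⇒ U = (2/7, 0)
2. B is the centroid of triangle AUG ⇒ B = (2/21, 1/3)
3. L is the centroid of triangle AKG ⇒ L = (1/3, 1/3)
4. M is where the line through G parallel to AB meets line LA ⇒ M = (-2/5, -2/5)
2·[GMB] = 2/5, 2·[GUM] = -4/5
[GMB]:[GUM] = 2/5:-4/5 = -1/2

[GMB]:[GUM] = -1/2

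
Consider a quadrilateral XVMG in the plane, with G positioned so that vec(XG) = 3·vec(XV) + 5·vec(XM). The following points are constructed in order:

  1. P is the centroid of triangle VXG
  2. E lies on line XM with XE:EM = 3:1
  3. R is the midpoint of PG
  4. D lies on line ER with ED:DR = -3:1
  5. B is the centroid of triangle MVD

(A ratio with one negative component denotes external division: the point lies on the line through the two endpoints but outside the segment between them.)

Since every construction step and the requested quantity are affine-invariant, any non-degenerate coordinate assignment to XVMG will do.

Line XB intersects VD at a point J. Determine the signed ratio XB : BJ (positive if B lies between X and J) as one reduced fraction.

XB:BJ = 56/55

Choose coordinates X = (0, 0), V = (1, 0), M = (0, 1), G = (3, 5).
1. P is the centroid of triangle VXG ⇒ P = (4/3, 5/3)
2. E lies on line XM with XE:EM = 3:1 ⇒ E = (0, 3/4)
3. R is the midpoint of PG ⇒ R = (13/6, 10/3)
4. D lies on line ER with ED:DR = -3:1 ⇒ D = (13/4, 37/8)
5. B is the centroid of triangle MVD ⇒ B = (17/12, 15/8)
line XB meets VD at J = (629/224, 1665/448)
B = X + t·(J−X) with t = 56/111, so XB:BJ = 56/111:55/111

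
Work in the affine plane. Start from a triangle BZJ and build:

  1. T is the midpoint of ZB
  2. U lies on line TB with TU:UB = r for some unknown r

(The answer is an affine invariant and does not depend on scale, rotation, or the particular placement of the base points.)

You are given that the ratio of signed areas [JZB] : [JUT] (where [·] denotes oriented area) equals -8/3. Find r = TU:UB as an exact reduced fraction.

Assign B = (0, 0), Z = (1, 0), J = (0, 1) — the answer is frame-independent, so this choice is without loss of generality.
1. T is the midpoint of ZB ⇒ T = (1/2, 0)
2. With TU:UB = r, write λ = r/(r+1) so U = T + λ·(B−T); U is affine-linear in λ
Every point depending on U is an affine combination of U and λ-independent points, so each such coordinate is linear in λ; the λ² term in each signed area is a multiple of (B−T)×(B−T) = 0, so 2·[JZB] and 2·[JUT] are each linear in λ. Evaluating at λ=0 and λ=1:
  2·[JZB] = -1,   2·[JUT] = 1/2·λ
So [JZB]:[JUT] = (-1) / (1/2·λ). Setting this equal to -8/3:
  -1 = -8/3·(1/2·λ)  ⇒  λ = 3/4
Then r = λ/(1−λ) = (3/4)/(1/4) = 3. Check: with r = 3, U = (1/8, 0) and [JZB]:[JUT] = -8/3 as required.

r = 3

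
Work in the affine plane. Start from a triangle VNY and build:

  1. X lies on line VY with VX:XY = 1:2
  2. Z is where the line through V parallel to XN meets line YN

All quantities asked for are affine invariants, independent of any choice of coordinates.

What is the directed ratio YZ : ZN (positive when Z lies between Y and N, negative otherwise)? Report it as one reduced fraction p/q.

YZ:ZN = -3

Work in coordinates with V = (0, 0), N = (1, 0), Y = (0, 1).
1. X lies on line VY with VX:XY = 1:2 ⇒ X = (0, 1/3)
2. Z is where the line through V parallel to XN meets line YN ⇒ Z = (3/2, -1/2)
Z = Y + t·(N−Y) with t = 3/2, so YZ:ZN = t:(1−t) = 3/2:-1/2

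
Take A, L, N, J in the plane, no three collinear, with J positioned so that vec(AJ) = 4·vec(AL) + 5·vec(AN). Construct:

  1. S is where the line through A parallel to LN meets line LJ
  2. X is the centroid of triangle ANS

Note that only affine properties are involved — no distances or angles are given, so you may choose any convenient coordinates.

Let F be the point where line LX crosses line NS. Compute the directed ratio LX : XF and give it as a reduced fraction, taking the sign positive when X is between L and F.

Choose coordinates A = (0, 0), L = (1, 0), N = (0, 1), J = (4, 5).
1. S is where the line through A parallel to LN meets line LJ ⇒ S = (5/8, -5/8)
2. X is the centroid of triangle ANS ⇒ X = (5/24, 1/8)
line LX meets NS at F = (10/29, 3/29)
X = L + t·(F−L) with t = 29/24, so LX:XF = 29/24:-5/24

LX:XF = -29/5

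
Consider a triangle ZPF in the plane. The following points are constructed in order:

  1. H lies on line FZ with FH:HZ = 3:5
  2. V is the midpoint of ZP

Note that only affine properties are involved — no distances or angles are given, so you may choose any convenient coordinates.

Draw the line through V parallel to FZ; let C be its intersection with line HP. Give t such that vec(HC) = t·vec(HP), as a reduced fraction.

Set Z = (0, 0), P = (1, 0), F = (0, 1); any affine frame gives the same invariant.
1. H lies on line FZ with FH:HZ = 3:5 ⇒ H = (0, 5/8)
2. V is the midpoint of ZP ⇒ V = (1/2, 0)
through V parallel to FZ: direction (0, -1); meets HP at C = (1/2, 5/16)
C = H + t·(P−H) with t = 1/2

t = 1/2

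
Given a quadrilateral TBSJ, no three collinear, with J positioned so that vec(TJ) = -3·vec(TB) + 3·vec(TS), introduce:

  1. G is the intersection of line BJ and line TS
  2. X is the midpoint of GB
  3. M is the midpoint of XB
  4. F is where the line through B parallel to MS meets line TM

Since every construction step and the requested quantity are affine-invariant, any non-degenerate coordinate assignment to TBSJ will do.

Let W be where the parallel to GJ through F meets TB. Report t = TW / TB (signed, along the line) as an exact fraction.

Choose coordinates T = (0, 0), B = (1, 0), S = (0, 1), J = (-3, 3).
1. G is the intersection of line BJ and line TS ⇒ G = (0, 3/4)
2. X is the midpoint of GB ⇒ X = (1/2, 3/8)
3. M is the midpoint of XB ⇒ M = (3/4, 3/16)
4. F is where the line through B parallel to MS meets line TM ⇒ F = (13/16, 13/64)
through F parallel to GJ: direction (-3, 9/4); meets TB at W = (13/12, 0)
W = T + t·(B−T) with t = 13/12

t = 13/12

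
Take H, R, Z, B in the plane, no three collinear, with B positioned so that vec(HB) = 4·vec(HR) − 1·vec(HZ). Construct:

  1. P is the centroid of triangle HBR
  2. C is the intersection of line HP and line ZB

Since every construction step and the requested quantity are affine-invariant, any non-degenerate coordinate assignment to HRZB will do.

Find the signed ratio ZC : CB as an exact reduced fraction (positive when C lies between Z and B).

ZC:CB = 5

Work in coordinates with H = (0, 0), R = (1, 0), Z = (0, 1), B = (4, -1).
1. P is the centroid of triangle HBR ⇒ P = (5/3, -1/3)
2. C is the intersection of line HP and line ZB ⇒ C = (10/3, -2/3)
C = Z + t·(B−Z) with t = 5/6, so ZC:CB = t:(1−t) = 5/6:1/6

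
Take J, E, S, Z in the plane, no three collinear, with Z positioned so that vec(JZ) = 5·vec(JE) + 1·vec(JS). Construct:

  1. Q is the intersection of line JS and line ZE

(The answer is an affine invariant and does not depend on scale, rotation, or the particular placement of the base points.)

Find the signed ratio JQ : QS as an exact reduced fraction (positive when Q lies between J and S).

Work in coordinates with J = (0, 0), E = (1, 0), S = (0, 1), Z = (5, 1).
1. Q is the intersection of line JS and line ZE ⇒ Q = (0, -1/4)
Q = J + t·(S−J) with t = -1/4, so JQ:QS = t:(1−t) = -1/4:5/4

JQ:QS = -1/5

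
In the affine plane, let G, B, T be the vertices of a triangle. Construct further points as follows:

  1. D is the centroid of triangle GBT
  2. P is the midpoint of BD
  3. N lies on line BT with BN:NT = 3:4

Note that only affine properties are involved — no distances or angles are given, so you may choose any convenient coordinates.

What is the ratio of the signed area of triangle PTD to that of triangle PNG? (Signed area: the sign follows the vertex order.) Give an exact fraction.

[PTD]:[PNG] = 7/8

Assign G = (0, 0), B = (1, 0), T = (0, 1) — the answer is frame-independent, so this choice is without loss of generality.
1. D is the centroid of triangle GBT ⇒ D = (1/3, 1/3)
2. P is the midpoint of BD ⇒ P = (2/3, 1/6)
3. N lies on line BT with BN:NT = 3:4 ⇒ N = (4/7, 3/7)
2·[PTD] = 1/6, 2·[PNG] = 4/21
[PTD]:[PNG] = 1/6:4/21 = 7/8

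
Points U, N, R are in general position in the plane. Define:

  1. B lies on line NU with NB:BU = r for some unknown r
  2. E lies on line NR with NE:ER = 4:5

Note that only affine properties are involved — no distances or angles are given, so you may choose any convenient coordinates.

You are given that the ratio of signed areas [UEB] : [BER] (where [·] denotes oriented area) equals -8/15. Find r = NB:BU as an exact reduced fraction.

Assign U = (0, 0), N = (1, 0), R = (0, 1) — the answer is frame-independent, so this choice is without loss of generality.
1. With NB:BU = r, write λ = r/(r+1) so B = N + λ·(U−N); B is affine-linear in λ
2. E lies on line NR with NE:ER = 4:5 ⇒ E = (5/9, 4/9)
Every point depending on B is an affine combination of B and λ-independent points, so each such coordinate is linear in λ; the λ² term in each signed area is a multiple of (U−N)×(U−N) = 0, so 2·[UEB] and 2·[BER] are each linear in λ. Evaluating at λ=0 and λ=1:
  2·[UEB] = 4/9·λ − 4/9,   2·[BER] = 5/9·λ
So [UEB]:[BER] = (4/9·λ − 4/9) / (5/9·λ). Setting this equal to -8/15:
  4/9·λ − 4/9 = -8/15·(5/9·λ)  ⇒  λ = 3/5
Then r = λ/(1−λ) = (3/5)/(2/5) = 3/2. Check: with r = 3/2, B = (2/5, 0) and [UEB]:[BER] = -8/15 as required.

r = 3/2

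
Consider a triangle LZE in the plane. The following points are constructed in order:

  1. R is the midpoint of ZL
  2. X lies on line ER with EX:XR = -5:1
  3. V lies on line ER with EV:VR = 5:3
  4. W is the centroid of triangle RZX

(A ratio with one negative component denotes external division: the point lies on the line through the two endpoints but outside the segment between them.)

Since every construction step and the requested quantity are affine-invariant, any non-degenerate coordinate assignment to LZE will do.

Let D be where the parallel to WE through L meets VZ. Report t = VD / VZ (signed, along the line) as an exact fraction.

t = -29/23

Set L = (0, 0), Z = (1, 0), E = (0, 1); any affine frame gives the same invariant.
1. R is the midpoint of ZL ⇒ R = (1/2, 0)
2. X lies on line ER with EX:XR = -5:1 ⇒ X = (5/8, -1/4)
3. V lies on line ER with EV:VR = 5:3 ⇒ V = (5/16, 3/8)
4. W is the centroid of triangle RZX ⇒ W = (17/24, -1/12)
through L parallel to WE: direction (-17/24, 13/12); meets VZ at D = (-51/92, 39/46)
D = V + t·(Z−V) with t = -29/23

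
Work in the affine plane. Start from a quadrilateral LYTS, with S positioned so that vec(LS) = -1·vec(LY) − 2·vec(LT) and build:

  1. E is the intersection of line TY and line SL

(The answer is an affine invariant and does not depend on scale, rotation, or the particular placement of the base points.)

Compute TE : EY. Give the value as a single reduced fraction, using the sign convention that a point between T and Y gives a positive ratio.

Set L = (0, 0), Y = (1, 0), T = (0, 1), S = (-1, -2); any affine frame gives the same invariant.
1. E is the intersection of line TY and line SL ⇒ E = (1/3, 2/3)
E = T + t·(Y−T) with t = 1/3, so TE:EY = t:(1−t) = 1/3:2/3

TE:EY = 1/2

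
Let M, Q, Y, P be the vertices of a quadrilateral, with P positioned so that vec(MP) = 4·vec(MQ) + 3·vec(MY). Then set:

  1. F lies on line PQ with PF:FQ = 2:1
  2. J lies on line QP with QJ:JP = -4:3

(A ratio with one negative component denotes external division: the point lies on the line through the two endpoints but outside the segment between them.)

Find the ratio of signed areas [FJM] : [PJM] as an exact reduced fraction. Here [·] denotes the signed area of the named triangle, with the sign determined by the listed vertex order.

[FJM]:[PJM] = 11/9

Assign M = (0, 0), Q = (1, 0), Y = (0, 1), P = (4, 3) — the answer is frame-independent, so this choice is without loss of generality.
1. F lies on line PQ with PF:FQ = 2:1 ⇒ F = (2, 1)
2. J lies on line QP with QJ:JP = -4:3 ⇒ J = (13, 12)
2·[FJM] = 11, 2·[PJM] = 9
[FJM]:[PJM] = 11:9 = 11/9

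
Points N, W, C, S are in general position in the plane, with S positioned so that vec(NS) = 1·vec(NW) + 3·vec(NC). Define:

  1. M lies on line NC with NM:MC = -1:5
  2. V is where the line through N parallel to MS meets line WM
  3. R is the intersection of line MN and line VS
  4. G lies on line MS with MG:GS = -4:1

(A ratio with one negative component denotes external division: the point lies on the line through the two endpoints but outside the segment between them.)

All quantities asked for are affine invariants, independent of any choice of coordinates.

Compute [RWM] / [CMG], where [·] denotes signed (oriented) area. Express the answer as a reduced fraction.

[RWM]:[CMG] = -9/65

Work in coordinates with N = (0, 0), W = (1, 0), C = (0, 1), S = (1, 3).
1. M lies on line NC with NM:MC = -1:5 ⇒ M = (0, -1/4)
2. V is where the line through N parallel to MS meets line WM ⇒ V = (-1/12, -13/48)
3. R is the intersection of line MN and line VS ⇒ R = (0, -1/52)
4. G lies on line MS with MG:GS = -4:1 ⇒ G = (4/3, 49/12)
2·[RWM] = -3/13, 2·[CMG] = 5/3
[RWM]:[CMG] = -3/13:5/3 = -9/65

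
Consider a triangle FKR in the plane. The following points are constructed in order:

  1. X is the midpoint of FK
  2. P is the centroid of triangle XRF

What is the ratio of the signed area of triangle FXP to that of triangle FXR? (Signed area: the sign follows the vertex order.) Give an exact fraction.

[FXP]:[FXR] = 1/3

Set F = (0, 0), K = (1, 0), R = (0, 1); any affine frame gives the same invariant.
1. X is the midpoint of FK ⇒ X = (1/2, 0)
2. P is the centroid of triangle XRF ⇒ P = (1/6, 1/3)
2·[FXP] = 1/6, 2·[FXR] = 1/2
[FXP]:[FXR] = 1/6:1/2 = 1/3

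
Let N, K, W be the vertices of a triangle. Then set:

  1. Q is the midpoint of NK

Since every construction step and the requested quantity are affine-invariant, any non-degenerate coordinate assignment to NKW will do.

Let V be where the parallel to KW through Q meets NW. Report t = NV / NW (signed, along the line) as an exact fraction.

t = 1/2

Assign N = (0, 0), K = (1, 0), W = (0, 1) — the answer is frame-independent, so this choice is without loss of generality.
1. Q is the midpoint of NK ⇒ Q = (1/2, 0)
through Q parallel to KW: direction (-1, 1); meets NW at V = (0, 1/2)
V = N + t·(W−N) with t = 1/2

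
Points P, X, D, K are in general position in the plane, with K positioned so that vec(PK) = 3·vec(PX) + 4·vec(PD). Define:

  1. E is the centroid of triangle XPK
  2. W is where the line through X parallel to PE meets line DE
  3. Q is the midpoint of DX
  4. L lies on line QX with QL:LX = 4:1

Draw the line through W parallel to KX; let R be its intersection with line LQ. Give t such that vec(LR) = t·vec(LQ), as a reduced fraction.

t = -59/36

Set P = (0, 0), X = (1, 0), D = (0, 1), K = (3, 4); any affine frame gives the same invariant.
1. E is the centroid of triangle XPK ⇒ E = (4/3, 4/3)
2. W is where the line through X parallel to PE meets line DE ⇒ W = (8/3, 5/3)
3. Q is the midpoint of DX ⇒ Q = (1/2, 1/2)
4. L lies on line QX with QL:LX = 4:1 ⇒ L = (9/10, 1/10)
through W parallel to KX: direction (-2, -4); meets LQ at R = (14/9, -5/9)
R = L + t·(Q−L) with t = -59/36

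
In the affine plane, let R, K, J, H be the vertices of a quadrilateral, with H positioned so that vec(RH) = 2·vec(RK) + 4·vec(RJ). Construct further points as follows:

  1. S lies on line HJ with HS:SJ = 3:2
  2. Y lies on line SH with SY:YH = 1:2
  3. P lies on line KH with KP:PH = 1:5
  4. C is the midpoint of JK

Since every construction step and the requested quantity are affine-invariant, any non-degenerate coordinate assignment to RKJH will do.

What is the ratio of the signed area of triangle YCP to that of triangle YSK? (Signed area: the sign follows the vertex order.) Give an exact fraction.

Choose coordinates R = (0, 0), K = (1, 0), J = (0, 1), H = (2, 4).
1. S lies on line HJ with HS:SJ = 3:2 ⇒ S = (4/5, 11/5)
2. Y lies on line SH with SY:YH = 1:2 ⇒ Y = (6/5, 14/5)
3. P lies on line KH with KP:PH = 1:5 ⇒ P = (7/6, 2/3)
4. C is the midpoint of JK ⇒ C = (1/2, 1/2)
2·[YCP] = 17/12, 2·[YSK] = 1
[YCP]:[YSK] = 17/12:1 = 17/12

[YCP]:[YSK] = 17/12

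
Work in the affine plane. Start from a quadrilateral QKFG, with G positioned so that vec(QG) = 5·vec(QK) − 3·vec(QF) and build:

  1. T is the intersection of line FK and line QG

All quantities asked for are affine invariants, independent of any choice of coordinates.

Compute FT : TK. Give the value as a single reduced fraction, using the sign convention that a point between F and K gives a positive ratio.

FT:TK = -5/3

Assign Q = (0, 0), K = (1, 0), F = (0, 1), G = (5, -3) — the answer is frame-independent, so this choice is without loss of generality.
1. T is the intersection of line FK and line QG ⇒ T = (5/2, -3/2)
T = F + t·(K−F) with t = 5/2, so FT:TK = t:(1−t) = 5/2:-3/2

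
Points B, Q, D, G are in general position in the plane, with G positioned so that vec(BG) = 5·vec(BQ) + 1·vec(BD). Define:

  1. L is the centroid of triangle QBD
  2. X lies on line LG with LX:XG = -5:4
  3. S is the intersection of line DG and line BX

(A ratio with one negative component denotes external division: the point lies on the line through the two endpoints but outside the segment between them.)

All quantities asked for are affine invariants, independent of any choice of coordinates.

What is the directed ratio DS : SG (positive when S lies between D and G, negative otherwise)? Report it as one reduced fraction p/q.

DS:SG = -71/16

Assign B = (0, 0), Q = (1, 0), D = (0, 1), G = (5, 1) — the answer is frame-independent, so this choice is without loss of generality.
1. L is the centroid of triangle QBD ⇒ L = (1/3, 1/3)
2. X lies on line LG with LX:XG = -5:4 ⇒ X = (71/3, 11/3)
3. S is the intersection of line DG and line BX ⇒ S = (71/11, 1)
S = D + t·(G−D) with t = 71/55, so DS:SG = t:(1−t) = 71/55:-16/55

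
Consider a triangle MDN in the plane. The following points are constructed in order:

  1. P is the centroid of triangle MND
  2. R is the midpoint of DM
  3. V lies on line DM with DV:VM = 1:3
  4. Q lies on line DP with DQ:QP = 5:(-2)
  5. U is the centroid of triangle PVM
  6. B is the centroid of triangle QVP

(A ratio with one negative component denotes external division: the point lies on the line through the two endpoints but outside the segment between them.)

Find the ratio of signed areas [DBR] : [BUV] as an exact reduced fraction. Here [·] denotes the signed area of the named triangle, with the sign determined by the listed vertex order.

[DBR]:[BUV] = 24/11

Work in coordinates with M = (0, 0), D = (1, 0), N = (0, 1).
1. P is the centroid of triangle MND ⇒ P = (1/3, 1/3)
2. R is the midpoint of DM ⇒ R = (1/2, 0)
3. V lies on line DM with DV:VM = 1:3 ⇒ V = (3/4, 0)
4. Q lies on line DP with DQ:QP = 5:(-2) ⇒ Q = (-1/9, 5/9)
5. U is the centroid of triangle PVM ⇒ U = (13/36, 1/9)
6. B is the centroid of triangle QVP ⇒ B = (35/108, 8/27)
2·[DBR] = 4/27, 2·[BUV] = 11/162
[DBR]:[BUV] = 4/27:11/162 = 24/11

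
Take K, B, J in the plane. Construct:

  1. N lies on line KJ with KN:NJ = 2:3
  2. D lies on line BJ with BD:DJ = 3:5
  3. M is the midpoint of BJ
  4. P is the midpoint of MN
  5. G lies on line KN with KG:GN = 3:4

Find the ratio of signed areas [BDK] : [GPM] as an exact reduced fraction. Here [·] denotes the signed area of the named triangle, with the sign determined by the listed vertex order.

[BDK]:[GPM] = -105/16

Choose coordinates K = (0, 0), B = (1, 0), J = (0, 1).
1. N lies on line KJ with KN:NJ = 2:3 ⇒ N = (0, 2/5)
2. D lies on line BJ with BD:DJ = 3:5 ⇒ D = (5/8, 3/8)
3. M is the midpoint of BJ ⇒ M = (1/2, 1/2)
4. P is the midpoint of MN ⇒ P = (1/4, 9/20)
5. G lies on line KN with KG:GN = 3:4 ⇒ G = (0, 6/35)
2·[BDK] = 3/8, 2·[GPM] = -2/35
[BDK]:[GPM] = 3/8:-2/35 = -105/16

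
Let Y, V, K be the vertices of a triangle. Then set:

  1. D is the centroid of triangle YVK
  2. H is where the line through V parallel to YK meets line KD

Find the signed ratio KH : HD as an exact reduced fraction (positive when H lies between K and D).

KH:HD = -3/2

Set Y = (0, 0), V = (1, 0), K = (0, 1); any affine frame gives the same invariant.
1. D is the centroid of triangle YVK ⇒ D = (1/3, 1/3)
2. H is where the line through V parallel to YK meets line KD ⇒ H = (1, -1)
H = K + t·(D−K) with t = 3, so KH:HD = t:(1−t) = 3:-2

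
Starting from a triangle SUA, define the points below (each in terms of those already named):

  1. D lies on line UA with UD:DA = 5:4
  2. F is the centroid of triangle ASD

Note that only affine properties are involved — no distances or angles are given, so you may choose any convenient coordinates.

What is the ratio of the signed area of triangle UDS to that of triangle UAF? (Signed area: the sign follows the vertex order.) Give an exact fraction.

[UDS]:[UAF] = 5/3

Set S = (0, 0), U = (1, 0), A = (0, 1); any affine frame gives the same invariant.
1. D lies on line UA with UD:DA = 5:4 ⇒ D = (4/9, 5/9)
2. F is the centroid of triangle ASD ⇒ F = (4/27, 14/27)
2·[UDS] = 5/9, 2·[UAF] = 1/3
[UDS]:[UAF] = 5/9:1/3 = 5/3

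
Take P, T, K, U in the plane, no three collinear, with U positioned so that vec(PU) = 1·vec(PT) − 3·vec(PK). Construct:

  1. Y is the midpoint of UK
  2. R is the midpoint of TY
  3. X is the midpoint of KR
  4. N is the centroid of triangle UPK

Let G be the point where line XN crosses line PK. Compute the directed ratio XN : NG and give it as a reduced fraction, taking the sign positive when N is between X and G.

Work in coordinates with P = (0, 0), T = (1, 0), K = (0, 1), U = (1, -3).
1. Y is the midpoint of UK ⇒ Y = (1/2, -1)
2. R is the midpoint of TY ⇒ R = (3/4, -1/2)
3. X is the midpoint of KR ⇒ X = (3/8, 1/4)
4. N is the centroid of triangle UPK ⇒ N = (1/3, -2/3)
line XN meets PK at G = (0, -8)
N = X + t·(G−X) with t = 1/9, so XN:NG = 1/9:8/9

XN:NG = 1/8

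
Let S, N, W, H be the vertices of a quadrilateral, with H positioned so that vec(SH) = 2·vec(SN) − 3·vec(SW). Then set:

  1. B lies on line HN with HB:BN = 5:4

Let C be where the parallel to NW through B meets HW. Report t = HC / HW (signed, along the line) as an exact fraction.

t = 5/9

Set S = (0, 0), N = (1, 0), W = (0, 1), H = (2, -3); any affine frame gives the same invariant.
1. B lies on line HN with HB:BN = 5:4 ⇒ B = (13/9, -4/3)
through B parallel to NW: direction (-1, 1); meets HW at C = (8/9, -7/9)
C = H + t·(W−H) with t = 5/9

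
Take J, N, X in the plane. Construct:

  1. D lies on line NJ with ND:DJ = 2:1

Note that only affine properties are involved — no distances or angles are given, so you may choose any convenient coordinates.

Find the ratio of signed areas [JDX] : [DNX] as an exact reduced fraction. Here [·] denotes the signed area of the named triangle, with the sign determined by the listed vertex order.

[JDX]:[DNX] = 1/2

Work in coordinates with J = (0, 0), N = (1, 0), X = (0, 1).
1. D lies on line NJ with ND:DJ = 2:1 ⇒ D = (1/3, 0)
2·[JDX] = 1/3, 2·[DNX] = 2/3
[JDX]:[DNX] = 1/3:2/3 = 1/2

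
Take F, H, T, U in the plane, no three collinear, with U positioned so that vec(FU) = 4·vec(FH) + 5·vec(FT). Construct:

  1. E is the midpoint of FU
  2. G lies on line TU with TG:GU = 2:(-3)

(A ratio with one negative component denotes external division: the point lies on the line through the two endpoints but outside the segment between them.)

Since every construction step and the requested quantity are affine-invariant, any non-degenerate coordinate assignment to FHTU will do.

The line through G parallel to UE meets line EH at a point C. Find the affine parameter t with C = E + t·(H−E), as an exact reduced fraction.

Work in coordinates with F = (0, 0), H = (1, 0), T = (0, 1), U = (4, 5).
1. E is the midpoint of FU ⇒ E = (2, 5/2)
2. G lies on line TU with TG:GU = 2:(-3) ⇒ G = (-8, -7)
through G parallel to UE: direction (-2, -5/2); meets EH at C = (22/5, 17/2)
C = E + t·(H−E) with t = -12/5

t = -12/5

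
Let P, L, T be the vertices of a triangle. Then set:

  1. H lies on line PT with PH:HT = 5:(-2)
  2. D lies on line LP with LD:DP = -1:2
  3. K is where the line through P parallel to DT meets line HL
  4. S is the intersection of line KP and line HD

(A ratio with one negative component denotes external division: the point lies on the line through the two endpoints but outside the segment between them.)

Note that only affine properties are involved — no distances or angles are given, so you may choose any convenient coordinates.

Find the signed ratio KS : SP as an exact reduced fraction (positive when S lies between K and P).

Assign P = (0, 0), L = (1, 0), T = (0, 1) — the answer is frame-independent, so this choice is without loss of generality.
1. H lies on line PT with PH:HT = 5:(-2) ⇒ H = (0, 5/3)
2. D lies on line LP with LD:DP = -1:2 ⇒ D = (2, 0)
3. K is where the line through P parallel to DT meets line HL ⇒ K = (10/7, -5/7)
4. S is the intersection of line KP and line HD ⇒ S = (5, -5/2)
S = K + t·(P−K) with t = -5/2, so KS:SP = t:(1−t) = -5/2:7/2

KS:SP = -5/7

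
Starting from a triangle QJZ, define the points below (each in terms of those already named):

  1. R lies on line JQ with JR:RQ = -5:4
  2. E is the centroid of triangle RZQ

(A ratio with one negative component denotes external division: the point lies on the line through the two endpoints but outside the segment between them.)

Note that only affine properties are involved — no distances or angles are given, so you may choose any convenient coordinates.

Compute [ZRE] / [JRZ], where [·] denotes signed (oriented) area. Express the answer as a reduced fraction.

Set Q = (0, 0), J = (1, 0), Z = (0, 1); any affine frame gives the same invariant.
1. R lies on line JQ with JR:RQ = -5:4 ⇒ R = (-4, 0)
2. E is the centroid of triangle RZQ ⇒ E = (-4/3, 1/3)
2·[ZRE] = 4/3, 2·[JRZ] = -5
[ZRE]:[JRZ] = 4/3:-5 = -4/15

[ZRE]:[JRZ] = -4/15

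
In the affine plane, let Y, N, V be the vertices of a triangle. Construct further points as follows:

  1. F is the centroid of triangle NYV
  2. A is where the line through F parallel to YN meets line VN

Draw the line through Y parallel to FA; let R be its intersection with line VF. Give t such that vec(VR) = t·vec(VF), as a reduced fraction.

t = 3/2

Choose coordinates Y = (0, 0), N = (1, 0), V = (0, 1).
1. F is the centroid of triangle NYV ⇒ F = (1/3, 1/3)
2. A is where the line through F parallel to YN meets line VN ⇒ A = (2/3, 1/3)
through Y parallel to FA: direction (1/3, 0); meets VF at R = (1/2, 0)
R = V + t·(F−V) with t = 3/2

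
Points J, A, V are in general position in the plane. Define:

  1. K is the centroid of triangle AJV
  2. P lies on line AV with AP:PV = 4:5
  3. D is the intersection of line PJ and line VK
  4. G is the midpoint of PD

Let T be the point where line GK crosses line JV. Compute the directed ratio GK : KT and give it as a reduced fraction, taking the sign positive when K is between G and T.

Set J = (0, 0), A = (1, 0), V = (0, 1); any affine frame gives the same invariant.
1. K is the centroid of triangle AJV ⇒ K = (1/3, 1/3)
2. P lies on line AV with AP:PV = 4:5 ⇒ P = (5/9, 4/9)
3. D is the intersection of line PJ and line VK ⇒ D = (5/14, 2/7)
4. G is the midpoint of PD ⇒ G = (115/252, 23/63)
line GK meets JV at T = (0, 23/93)
K = G + t·(T−G) with t = 31/115, so GK:KT = 31/115:84/115

GK:KT = 31/84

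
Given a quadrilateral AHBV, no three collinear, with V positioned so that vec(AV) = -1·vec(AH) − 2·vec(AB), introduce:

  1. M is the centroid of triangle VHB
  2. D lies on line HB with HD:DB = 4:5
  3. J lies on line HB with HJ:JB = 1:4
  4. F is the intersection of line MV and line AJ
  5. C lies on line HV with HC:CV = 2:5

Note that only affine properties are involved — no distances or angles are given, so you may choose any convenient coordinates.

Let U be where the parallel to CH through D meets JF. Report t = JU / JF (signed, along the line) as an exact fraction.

Set A = (0, 0), H = (1, 0), B = (0, 1), V = (-1, -2); any affine frame gives the same invariant.
1. M is the centroid of triangle VHB ⇒ M = (0, -1/3)
2. D lies on line HB with HD:DB = 4:5 ⇒ D = (5/9, 4/9)
3. J lies on line HB with HJ:JB = 1:4 ⇒ J = (4/5, 1/5)
4. F is the intersection of line MV and line AJ ⇒ F = (4/17, 1/17)
5. C lies on line HV with HC:CV = 2:5 ⇒ C = (3/7, -4/7)
through D parallel to CH: direction (4/7, 4/7); meets JF at U = (4/27, 1/27)
U = J + t·(F−J) with t = 187/162

t = 187/162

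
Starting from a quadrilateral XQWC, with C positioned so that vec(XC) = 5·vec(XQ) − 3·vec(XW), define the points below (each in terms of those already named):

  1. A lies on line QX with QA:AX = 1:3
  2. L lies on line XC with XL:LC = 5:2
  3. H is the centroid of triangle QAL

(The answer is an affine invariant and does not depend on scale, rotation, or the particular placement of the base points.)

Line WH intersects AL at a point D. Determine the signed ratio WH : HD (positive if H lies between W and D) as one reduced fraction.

Choose coordinates X = (0, 0), Q = (1, 0), W = (0, 1), C = (5, -3).
1. A lies on line QX with QA:AX = 1:3 ⇒ A = (3/4, 0)
2. L lies on line XC with XL:LC = 5:2 ⇒ L = (25/7, -15/7)
3. H is the centroid of triangle QAL ⇒ H = (149/84, -5/7)
line WH meets AL at D = (2533/1218, -205/203)
H = W + t·(D−W) with t = 29/34, so WH:HD = 29/34:5/34

WH:HD = 29/5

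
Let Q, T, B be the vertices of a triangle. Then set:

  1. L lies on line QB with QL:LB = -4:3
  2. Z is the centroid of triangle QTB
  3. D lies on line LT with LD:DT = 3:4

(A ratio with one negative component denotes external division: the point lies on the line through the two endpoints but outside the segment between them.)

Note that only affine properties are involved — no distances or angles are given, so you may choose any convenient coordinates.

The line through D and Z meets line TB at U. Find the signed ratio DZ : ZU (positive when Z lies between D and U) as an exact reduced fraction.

Choose coordinates Q = (0, 0), T = (1, 0), B = (0, 1).
1. L lies on line QB with QL:LB = -4:3 ⇒ L = (0, 4)
2. Z is the centroid of triangle QTB ⇒ Z = (1/3, 1/3)
3. D lies on line LT with LD:DT = 3:4 ⇒ D = (3/7, 16/7)
line DZ meets TB at U = (15/43, 28/43)
Z = D + t·(U−D) with t = 43/36, so DZ:ZU = 43/36:-7/36

DZ:ZU = -43/7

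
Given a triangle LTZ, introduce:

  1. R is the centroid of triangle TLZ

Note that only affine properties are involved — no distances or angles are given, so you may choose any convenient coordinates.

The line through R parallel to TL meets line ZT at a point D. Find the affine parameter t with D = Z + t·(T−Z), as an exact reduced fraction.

Set L = (0, 0), T = (1, 0), Z = (0, 1); any affine frame gives the same invariant.
1. R is the centroid of triangle TLZ ⇒ R = (1/3, 1/3)
through R parallel to TL: direction (-1, 0); meets ZT at D = (2/3, 1/3)
D = Z + t·(T−Z) with t = 2/3

t = 2/3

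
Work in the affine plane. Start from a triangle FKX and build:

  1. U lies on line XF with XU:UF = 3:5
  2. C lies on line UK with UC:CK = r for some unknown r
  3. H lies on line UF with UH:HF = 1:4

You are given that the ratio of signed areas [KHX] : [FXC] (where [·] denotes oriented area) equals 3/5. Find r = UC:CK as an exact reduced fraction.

r = 5

Assign F = (0, 0), K = (1, 0), X = (0, 1) — the answer is frame-independent, so this choice is without loss of generality.
1. U lies on line XF with XU:UF = 3:5 ⇒ U = (0, 5/8)
2. With UC:CK = r, write λ = r/(r+1) so C = U + λ·(K−U); C is affine-linear in λ
3. H lies on line UF with UH:HF = 1:4 ⇒ H = (0, 1/2)
Every point depending on C is an affine combination of C and λ-independent points, so each such coordinate is linear in λ; the λ² term in each signed area is a multiple of (K−U)×(K−U) = 0, so 2·[KHX] and 2·[FXC] are each linear in λ. Evaluating at λ=0 and λ=1:
  2·[KHX] = -1/2,   2·[FXC] = −λ
So [KHX]:[FXC] = (-1/2) / (−λ). Setting this equal to 3/5:
  -1/2 = 3/5·(−λ)  ⇒  λ = 5/6
Then r = λ/(1−λ) = (5/6)/(1/6) = 5. Check: with r = 5, C = (5/6, 5/48) and [KHX]:[FXC] = 3/5 as required.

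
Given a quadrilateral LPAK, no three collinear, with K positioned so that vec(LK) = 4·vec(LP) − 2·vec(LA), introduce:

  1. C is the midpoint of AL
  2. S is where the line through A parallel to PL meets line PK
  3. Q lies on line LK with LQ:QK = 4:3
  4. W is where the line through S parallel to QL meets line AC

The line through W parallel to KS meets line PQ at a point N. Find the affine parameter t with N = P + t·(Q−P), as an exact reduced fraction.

Choose coordinates L = (0, 0), P = (1, 0), A = (0, 1), K = (4, -2).
1. C is the midpoint of AL ⇒ C = (0, 1/2)
2. S is where the line through A parallel to PL meets line PK ⇒ S = (-1/2, 1)
3. Q lies on line LK with LQ:QK = 4:3 ⇒ Q = (16/7, -8/7)
4. W is where the line through S parallel to QL meets line AC ⇒ W = (0, 3/4)
through W parallel to KS: direction (-9/2, 3); meets PQ at N = (5/8, 1/3)
N = P + t·(Q−P) with t = -7/24

t = -7/24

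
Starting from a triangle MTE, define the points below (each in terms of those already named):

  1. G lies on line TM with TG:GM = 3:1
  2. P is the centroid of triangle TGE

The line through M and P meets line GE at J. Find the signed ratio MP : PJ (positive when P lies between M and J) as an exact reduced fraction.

Assign M = (0, 0), T = (1, 0), E = (0, 1) — the answer is frame-independent, so this choice is without loss of generality.
1. G lies on line TM with TG:GM = 3:1 ⇒ G = (1/4, 0)
2. P is the centroid of triangle TGE ⇒ P = (5/12, 1/3)
line MP meets GE at J = (5/24, 1/6)
P = M + t·(J−M) with t = 2, so MP:PJ = 2:-1

MP:PJ = -2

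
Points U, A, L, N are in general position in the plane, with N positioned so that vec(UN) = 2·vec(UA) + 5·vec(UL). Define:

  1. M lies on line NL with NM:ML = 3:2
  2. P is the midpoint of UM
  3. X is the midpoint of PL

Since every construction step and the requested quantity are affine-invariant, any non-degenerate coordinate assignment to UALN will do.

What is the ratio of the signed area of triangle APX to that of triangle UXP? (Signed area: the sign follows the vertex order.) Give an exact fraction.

[APX]:[UXP] = -7/4

Assign U = (0, 0), A = (1, 0), L = (0, 1), N = (2, 5) — the answer is frame-independent, so this choice is without loss of generality.
1. M lies on line NL with NM:ML = 3:2 ⇒ M = (4/5, 13/5)
2. P is the midpoint of UM ⇒ P = (2/5, 13/10)
3. X is the midpoint of PL ⇒ X = (1/5, 23/20)
2·[APX] = 7/20, 2·[UXP] = -1/5
[APX]:[UXP] = 7/20:-1/5 = -7/4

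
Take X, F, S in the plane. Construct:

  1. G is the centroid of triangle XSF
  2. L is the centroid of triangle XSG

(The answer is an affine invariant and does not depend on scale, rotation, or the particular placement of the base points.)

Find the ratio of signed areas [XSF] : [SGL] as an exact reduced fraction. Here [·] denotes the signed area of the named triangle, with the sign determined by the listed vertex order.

Work in coordinates with X = (0, 0), F = (1, 0), S = (0, 1).
1. G is the centroid of triangle XSF ⇒ G = (1/3, 1/3)
2. L is the centroid of triangle XSG ⇒ L = (1/9, 4/9)
2·[XSF] = -1, 2·[SGL] = -1/9
[XSF]:[SGL] = -1:-1/9 = 9

[XSF]:[SGL] = 9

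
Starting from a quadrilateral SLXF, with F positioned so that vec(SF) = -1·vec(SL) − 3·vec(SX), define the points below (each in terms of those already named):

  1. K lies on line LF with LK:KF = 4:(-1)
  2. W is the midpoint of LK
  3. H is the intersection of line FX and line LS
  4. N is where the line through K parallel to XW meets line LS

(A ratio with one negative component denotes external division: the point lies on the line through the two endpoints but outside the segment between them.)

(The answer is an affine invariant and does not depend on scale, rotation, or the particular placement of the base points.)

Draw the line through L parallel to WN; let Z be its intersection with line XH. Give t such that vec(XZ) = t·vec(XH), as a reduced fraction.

Work in coordinates with S = (0, 0), L = (1, 0), X = (0, 1), F = (-1, -3).
1. K lies on line LF with LK:KF = 4:(-1) ⇒ K = (-5/3, -4)
2. W is the midpoint of LK ⇒ W = (-1/3, -2)
3. H is the intersection of line FX and line LS ⇒ H = (-1/4, 0)
4. N is where the line through K parallel to XW meets line LS ⇒ N = (-11/9, 0)
through L parallel to WN: direction (-8/9, 2); meets XH at Z = (1/5, 9/5)
Z = X + t·(H−X) with t = -4/5

t = -4/5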